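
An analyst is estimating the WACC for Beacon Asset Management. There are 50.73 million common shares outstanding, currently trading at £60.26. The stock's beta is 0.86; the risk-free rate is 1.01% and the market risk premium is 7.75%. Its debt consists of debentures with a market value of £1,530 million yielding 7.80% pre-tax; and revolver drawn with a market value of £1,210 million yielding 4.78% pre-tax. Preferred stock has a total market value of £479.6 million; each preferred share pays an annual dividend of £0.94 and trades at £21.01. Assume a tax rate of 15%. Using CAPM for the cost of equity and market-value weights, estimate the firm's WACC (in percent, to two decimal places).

Cost of equity via CAPM: Re = 1.01% + 0.86 × 7.75% = 7.6750%.
Cost of preferred: Rp = 0.94 / 21.01 = 4.4741%.
Market value of equity E = 60.26 × 50.73m = 3056.9898m.
Total capital V = 3056.9898 + 479.6 + 1530 + 1210 = 6276.5898.
Equity: weight = 3056.9898/6276.5898 = 0.4870; cost = 7.675%.
Preferred: weight = 479.6/6276.5898 = 0.0764; cost = 4.4741%.
Debentures: weight = 1530/6276.5898 = 0.2438; after-tax cost = 7.8% × (1 − 15%) = 6.6300%.
Revolver drawn: weight = 1210/6276.5898 = 0.1928; after-tax cost = 4.78% × (1 − 15%) = 4.0630%.
WACC = 0.4870 × 7.6750% + 0.0764 × 4.4741% + 0.2438 × 6.6300% + 0.1928 × 4.0630% = 6.4794%.

6.48%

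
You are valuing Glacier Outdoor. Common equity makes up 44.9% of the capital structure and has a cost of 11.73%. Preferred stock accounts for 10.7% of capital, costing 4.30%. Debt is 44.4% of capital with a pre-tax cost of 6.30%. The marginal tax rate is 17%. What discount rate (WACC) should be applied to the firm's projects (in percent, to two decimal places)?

8.05%

After-tax cost of debt = 6.3% × (1 − 17%) = 5.2290%.
WACC = 0.449 × 11.7300% + 0.107 × 4.3000% + 0.444 × 5.2290% = 8.0485%.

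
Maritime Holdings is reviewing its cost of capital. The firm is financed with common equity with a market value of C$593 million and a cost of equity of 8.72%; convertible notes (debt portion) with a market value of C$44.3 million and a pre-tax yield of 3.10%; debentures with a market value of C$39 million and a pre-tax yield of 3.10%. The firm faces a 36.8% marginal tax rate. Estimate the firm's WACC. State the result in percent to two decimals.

7.89%

Total capital V = 593 + 44.3 + 39 = 676.3.
Equity: weight = 593/676.3 = 0.8768; cost = 8.72%.
Convertible notes (debt portion): weight = 44.3/676.3 = 0.0655; after-tax cost = 3.1% × (1 − 36.8%) = 1.9592%.
Debentures: weight = 39/676.3 = 0.0577; after-tax cost = 3.1% × (1 − 36.8%) = 1.9592%.
WACC = 0.8768 × 8.7200% + 0.0655 × 1.9592% + 0.0577 × 1.9592% = 7.8873%.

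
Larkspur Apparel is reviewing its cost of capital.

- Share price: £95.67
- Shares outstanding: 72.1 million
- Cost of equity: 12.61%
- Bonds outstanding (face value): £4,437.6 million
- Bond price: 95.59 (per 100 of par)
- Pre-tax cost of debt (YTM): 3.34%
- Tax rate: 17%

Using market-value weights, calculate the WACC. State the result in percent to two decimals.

8.86%

Market value of equity E = 95.67 × 72.1m = 6897.807m. Market value of debt D = 4437.6m × 95.59/100 = 4241.90184m.
Total capital V = 6897.807 + 4241.90184 = 11139.70884.
Equity: weight = 6897.807/11139.70884 = 0.6192; cost = 12.61%.
Bonds outstanding: weight = 4241.90184/11139.70884 = 0.3808; after-tax cost = 3.34% × (1 − 17%) = 2.7722%.
WACC = 0.6192 × 12.6100% + 0.3808 × 2.7722% = 8.8639%.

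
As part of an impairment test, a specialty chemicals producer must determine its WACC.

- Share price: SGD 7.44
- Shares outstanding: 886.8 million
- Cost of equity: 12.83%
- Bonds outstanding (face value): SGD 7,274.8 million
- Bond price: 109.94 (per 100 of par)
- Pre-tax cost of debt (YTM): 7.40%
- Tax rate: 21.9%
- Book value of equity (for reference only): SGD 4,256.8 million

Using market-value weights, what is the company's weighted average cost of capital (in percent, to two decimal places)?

Market value of equity E = 7.44 × 886.8m = 6597.792m. Market value of debt D = 7274.8m × 109.94/100 = 7997.91512m.
Total capital V = 6597.792 + 7997.91512 = 14595.70712.
Equity: weight = 6597.792/14595.70712 = 0.4520; cost = 12.83%.
Bonds outstanding: weight = 7997.91512/14595.70712 = 0.5480; after-tax cost = 7.4% × (1 − 21.9%) = 5.7794%.
WACC = 0.4520 × 12.8300% + 0.5480 × 5.7794% = 8.9665%.

8.97%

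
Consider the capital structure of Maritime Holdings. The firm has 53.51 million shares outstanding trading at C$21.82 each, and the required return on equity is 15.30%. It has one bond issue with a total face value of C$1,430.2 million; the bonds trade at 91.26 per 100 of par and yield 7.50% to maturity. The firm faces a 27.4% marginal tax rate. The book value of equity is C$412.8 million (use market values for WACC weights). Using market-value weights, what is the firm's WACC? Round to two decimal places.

Market value of equity E = 21.82 × 53.51m = 1167.5882m. Market value of debt D = 1430.2m × 91.26/100 = 1305.20052m.
Total capital V = 1167.5882 + 1305.20052 = 2472.78872.
Equity: weight = 1167.5882/2472.78872 = 0.4722; cost = 15.3%.
Bonds outstanding: weight = 1305.20052/2472.78872 = 0.5278; after-tax cost = 7.5% × (1 − 27.4%) = 5.4450%.
WACC = 0.4722 × 15.3000% + 0.5278 × 5.4450% = 10.0983%.

10.10%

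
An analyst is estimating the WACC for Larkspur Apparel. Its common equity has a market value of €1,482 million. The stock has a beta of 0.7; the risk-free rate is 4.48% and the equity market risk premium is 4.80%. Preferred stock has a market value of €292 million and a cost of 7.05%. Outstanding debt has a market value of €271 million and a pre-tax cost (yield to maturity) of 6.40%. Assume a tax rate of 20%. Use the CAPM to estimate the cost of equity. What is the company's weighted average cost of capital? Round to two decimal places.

7.37%

Cost of equity via CAPM: Re = 4.48% + 0.7 × 4.8% = 7.8400%.
Total capital V = 1482 + 292 + 271 = 2045.
Equity: weight = 1482/2045 = 0.7247; cost = 7.84%.
Preferred: weight = 292/2045 = 0.1428; cost = 7.05%.
Debt: weight = 271/2045 = 0.1325; after-tax cost = 6.4% × (1 − 20%) = 5.1200%.
WACC = 0.7247 × 7.8400% + 0.1428 × 7.0500% + 0.1325 × 5.1200% = 7.3667%.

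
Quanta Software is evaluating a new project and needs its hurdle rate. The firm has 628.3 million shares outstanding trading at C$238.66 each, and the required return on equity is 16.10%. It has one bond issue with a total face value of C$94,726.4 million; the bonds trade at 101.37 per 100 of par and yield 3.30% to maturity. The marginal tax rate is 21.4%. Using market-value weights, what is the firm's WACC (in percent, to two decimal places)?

10.83%

Market value of equity E = 238.66 × 628.3m = 149950.078m. Market value of debt D = 94726.4m × 101.37/100 = 96024.15168m.
Total capital V = 149950.078 + 96024.15168 = 245974.22968.
Equity: weight = 149950.078/245974.22968 = 0.6096; cost = 16.1%.
Bonds outstanding: weight = 96024.15168/245974.22968 = 0.3904; after-tax cost = 3.3% × (1 − 21.4%) = 2.5938%.
WACC = 0.6096 × 16.1000% + 0.3904 × 2.5938% = 10.8274%.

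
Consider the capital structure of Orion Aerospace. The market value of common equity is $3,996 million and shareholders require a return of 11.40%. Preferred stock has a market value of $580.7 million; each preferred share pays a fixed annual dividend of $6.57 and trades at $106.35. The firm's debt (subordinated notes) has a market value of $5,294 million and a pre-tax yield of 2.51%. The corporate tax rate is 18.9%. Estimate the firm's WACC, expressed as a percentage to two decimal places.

Cost of preferred: Rp = 6.57 / 106.35 = 6.1777%.
Total capital V = 3996 + 580.7 + 5294 = 9870.7.
Equity: weight = 3996/9870.7 = 0.4048; cost = 11.4%.
Preferred: weight = 580.7/9870.7 = 0.0588; cost = 6.1777%.
Subordinated notes: weight = 5294/9870.7 = 0.5363; after-tax cost = 2.51% × (1 − 18.9%) = 2.0356%.
WACC = 0.4048 × 11.4000% + 0.0588 × 6.1777% + 0.5363 × 2.0356% = 6.0703%.

6.07%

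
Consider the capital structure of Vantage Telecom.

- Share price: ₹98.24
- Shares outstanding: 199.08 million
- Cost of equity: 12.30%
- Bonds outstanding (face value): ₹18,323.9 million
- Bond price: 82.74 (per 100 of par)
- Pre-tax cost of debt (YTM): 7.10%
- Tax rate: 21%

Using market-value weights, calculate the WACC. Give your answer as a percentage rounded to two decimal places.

9.38%

Market value of equity E = 98.24 × 199.08m = 19557.6192m. Market value of debt D = 18323.9m × 82.74/100 = 15161.19486m.
Total capital V = 19557.6192 + 15161.19486 = 34718.81406.
Equity: weight = 19557.6192/34718.81406 = 0.5633; cost = 12.3%.
Bonds outstanding: weight = 15161.19486/34718.81406 = 0.4367; after-tax cost = 7.1% × (1 − 21%) = 5.6090%.
WACC = 0.5633 × 12.3000% + 0.4367 × 5.6090% = 9.3781%.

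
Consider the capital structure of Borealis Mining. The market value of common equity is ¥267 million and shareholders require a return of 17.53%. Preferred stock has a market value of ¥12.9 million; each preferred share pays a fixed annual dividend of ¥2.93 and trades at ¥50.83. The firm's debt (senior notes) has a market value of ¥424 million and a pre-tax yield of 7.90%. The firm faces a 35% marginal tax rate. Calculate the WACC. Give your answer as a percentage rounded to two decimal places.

Cost of preferred: Rp = 2.93 / 50.83 = 5.7643%.
Total capital V = 267 + 12.9 + 424 = 703.9.
Equity: weight = 267/703.9 = 0.3793; cost = 17.53%.
Preferred: weight = 12.9/703.9 = 0.0183; cost = 5.7643%.
Senior notes: weight = 424/703.9 = 0.6024; after-tax cost = 7.9% × (1 − 35%) = 5.1350%.
WACC = 0.3793 × 17.5300% + 0.0183 × 5.7643% + 0.6024 × 5.1350% = 9.8481%.

9.85%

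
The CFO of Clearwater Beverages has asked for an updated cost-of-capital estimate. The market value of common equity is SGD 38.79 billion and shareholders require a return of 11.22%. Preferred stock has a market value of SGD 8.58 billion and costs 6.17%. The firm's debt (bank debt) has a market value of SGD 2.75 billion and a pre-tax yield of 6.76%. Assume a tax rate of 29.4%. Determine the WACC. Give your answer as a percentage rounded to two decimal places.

10.00%

Total capital V = 38.79 + 8.58 + 2.75 = 50.12.
Equity: weight = 38.79/50.12 = 0.7739; cost = 11.22%.
Preferred: weight = 8.58/50.12 = 0.1712; cost = 6.17%.
Bank debt: weight = 2.75/50.12 = 0.0549; after-tax cost = 6.76% × (1 − 29.4%) = 4.7726%.
WACC = 0.7739 × 11.2200% + 0.1712 × 6.1700% + 0.0549 × 4.7726% = 10.0017%.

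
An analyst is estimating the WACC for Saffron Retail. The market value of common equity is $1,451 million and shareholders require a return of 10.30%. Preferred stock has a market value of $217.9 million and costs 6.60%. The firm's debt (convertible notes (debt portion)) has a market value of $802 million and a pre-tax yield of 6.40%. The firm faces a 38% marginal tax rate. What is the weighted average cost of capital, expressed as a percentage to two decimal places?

7.92%

Total capital V = 1451 + 217.9 + 802 = 2470.9.
Equity: weight = 1451/2470.9 = 0.5872; cost = 10.3%.
Preferred: weight = 217.9/2470.9 = 0.0882; cost = 6.6%.
Convertible notes (debt portion): weight = 802/2470.9 = 0.3246; after-tax cost = 6.4% × (1 − 38%) = 3.9680%.
WACC = 0.5872 × 10.3000% + 0.0882 × 6.6000% + 0.3246 × 3.9680% = 7.9185%.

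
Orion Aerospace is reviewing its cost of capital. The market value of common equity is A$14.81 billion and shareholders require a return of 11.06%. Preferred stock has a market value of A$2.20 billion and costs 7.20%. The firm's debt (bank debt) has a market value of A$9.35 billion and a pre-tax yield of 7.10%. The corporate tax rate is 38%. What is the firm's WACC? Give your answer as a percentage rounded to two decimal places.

8.38%

Total capital V = 14.81 + 2.2 + 9.35 = 26.36.
Equity: weight = 14.81/26.36 = 0.5618; cost = 11.06%.
Preferred: weight = 2.2/26.36 = 0.0835; cost = 7.2%.
Bank debt: weight = 9.35/26.36 = 0.3547; after-tax cost = 7.1% × (1 − 38%) = 4.4020%.
WACC = 0.5618 × 11.0600% + 0.0835 × 7.2000% + 0.3547 × 4.4020% = 8.3762%.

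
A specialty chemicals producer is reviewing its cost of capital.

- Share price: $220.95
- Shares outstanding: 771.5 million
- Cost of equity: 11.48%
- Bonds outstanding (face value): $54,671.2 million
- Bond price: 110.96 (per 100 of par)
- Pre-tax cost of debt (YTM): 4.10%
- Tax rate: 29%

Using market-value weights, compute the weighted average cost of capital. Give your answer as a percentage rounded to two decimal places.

9.23%

Market value of equity E = 220.95 × 771.5m = 170462.925m. Market value of debt D = 54671.2m × 110.96/100 = 60663.16352m.
Total capital V = 170462.925 + 60663.16352 = 231126.08852.
Equity: weight = 170462.925/231126.08852 = 0.7375; cost = 11.48%.
Bonds outstanding: weight = 60663.16352/231126.08852 = 0.2625; after-tax cost = 4.1% × (1 − 29%) = 2.9110%.
WACC = 0.7375 × 11.4800% + 0.2625 × 2.9110% = 9.2309%.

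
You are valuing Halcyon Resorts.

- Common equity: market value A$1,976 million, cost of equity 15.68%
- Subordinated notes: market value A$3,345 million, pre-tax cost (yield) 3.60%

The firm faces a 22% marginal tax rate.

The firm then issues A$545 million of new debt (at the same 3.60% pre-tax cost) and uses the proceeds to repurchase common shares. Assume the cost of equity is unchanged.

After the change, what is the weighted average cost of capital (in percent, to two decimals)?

After the change:
Total capital V = 1431 + 3890 = 5321.
Equity: weight = 1431/5321 = 0.2689; cost = 15.68%.
Subordinated notes: weight = 3890/5321 = 0.7311; after-tax cost = 3.6% × (1 − 22%) = 2.8080%.
WACC = 0.2689 × 15.6800% + 0.7311 × 2.8080% = 6.2697%.

6.27%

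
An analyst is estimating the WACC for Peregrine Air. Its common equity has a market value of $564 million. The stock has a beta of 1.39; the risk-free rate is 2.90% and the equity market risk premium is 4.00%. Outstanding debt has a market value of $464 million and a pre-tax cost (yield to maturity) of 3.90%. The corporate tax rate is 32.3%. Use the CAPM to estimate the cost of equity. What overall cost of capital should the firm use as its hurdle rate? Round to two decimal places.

Cost of equity via CAPM: Re = 2.9% + 1.39 × 4.0% = 8.4600%.
Total capital V = 564 + 464 = 1028.
Equity: weight = 564/1028 = 0.5486; cost = 8.46%.
Debt: weight = 464/1028 = 0.4514; after-tax cost = 3.9% × (1 − 32.3%) = 2.6403%.
WACC = 0.5486 × 8.4600% + 0.4514 × 2.6403% = 5.8332%.

5.83%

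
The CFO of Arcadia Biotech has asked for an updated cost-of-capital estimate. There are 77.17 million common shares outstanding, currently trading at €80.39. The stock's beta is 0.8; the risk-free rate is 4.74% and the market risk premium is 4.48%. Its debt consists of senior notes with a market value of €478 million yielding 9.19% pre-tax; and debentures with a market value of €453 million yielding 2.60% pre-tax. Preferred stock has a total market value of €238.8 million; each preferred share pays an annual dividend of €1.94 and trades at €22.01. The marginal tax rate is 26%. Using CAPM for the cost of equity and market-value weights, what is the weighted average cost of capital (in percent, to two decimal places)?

Cost of equity via CAPM: Re = 4.74% + 0.8 × 4.48% = 8.3240%.
Cost of preferred: Rp = 1.94 / 22.01 = 8.8142%.
Market value of equity E = 80.39 × 77.17m = 6203.6963m.
Total capital V = 6203.6963 + 238.8 + 478 + 453 = 7373.4963.
Equity: weight = 6203.6963/7373.4963 = 0.8414; cost = 8.324%.
Preferred: weight = 238.8/7373.4963 = 0.0324; cost = 8.8142%.
Senior notes: weight = 478/7373.4963 = 0.0648; after-tax cost = 9.19% × (1 − 26%) = 6.8006%.
Debentures: weight = 453/7373.4963 = 0.0614; after-tax cost = 2.6% × (1 − 26%) = 1.9240%.
WACC = 0.8414 × 8.3240% + 0.0324 × 8.8142% + 0.0648 × 6.8006% + 0.0614 × 1.9240% = 7.8479%.

7.85%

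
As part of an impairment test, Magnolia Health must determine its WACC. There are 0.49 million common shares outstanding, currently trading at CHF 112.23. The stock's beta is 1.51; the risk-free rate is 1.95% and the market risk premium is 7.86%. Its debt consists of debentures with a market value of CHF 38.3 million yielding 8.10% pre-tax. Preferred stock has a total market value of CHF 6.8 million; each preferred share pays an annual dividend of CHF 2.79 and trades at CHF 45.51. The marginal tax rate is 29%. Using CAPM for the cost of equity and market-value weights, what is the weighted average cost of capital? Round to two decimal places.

Cost of equity via CAPM: Re = 1.95% + 1.51 × 7.86% = 13.8186%.
Cost of preferred: Rp = 2.79 / 45.51 = 6.1305%.
Market value of equity E = 112.23 × 0.49m = 54.9927m.
Total capital V = 54.9927 + 6.8 + 38.3 = 100.0927.
Equity: weight = 54.9927/100.0927 = 0.5494; cost = 13.8186%.
Preferred: weight = 6.8/100.0927 = 0.0679; cost = 6.1305%.
Debentures: weight = 38.3/100.0927 = 0.3826; after-tax cost = 8.1% × (1 − 29%) = 5.7510%.
WACC = 0.5494 × 13.8186% + 0.0679 × 6.1305% + 0.3826 × 5.7510% = 10.2093%.

10.21%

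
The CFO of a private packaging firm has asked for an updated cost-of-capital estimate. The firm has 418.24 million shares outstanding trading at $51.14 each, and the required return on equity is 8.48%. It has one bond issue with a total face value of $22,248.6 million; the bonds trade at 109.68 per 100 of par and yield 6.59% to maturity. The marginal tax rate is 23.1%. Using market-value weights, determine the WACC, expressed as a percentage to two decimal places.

Market value of equity E = 51.14 × 418.24m = 21388.7936m. Market value of debt D = 22248.6m × 109.68/100 = 24402.26448m.
Total capital V = 21388.7936 + 24402.26448 = 45791.05808.
Equity: weight = 21388.7936/45791.05808 = 0.4671; cost = 8.48%.
Bonds outstanding: weight = 24402.26448/45791.05808 = 0.5329; after-tax cost = 6.59% × (1 − 23.1%) = 5.0677%.
WACC = 0.4671 × 8.4800% + 0.5329 × 5.0677% = 6.6616%.

6.66%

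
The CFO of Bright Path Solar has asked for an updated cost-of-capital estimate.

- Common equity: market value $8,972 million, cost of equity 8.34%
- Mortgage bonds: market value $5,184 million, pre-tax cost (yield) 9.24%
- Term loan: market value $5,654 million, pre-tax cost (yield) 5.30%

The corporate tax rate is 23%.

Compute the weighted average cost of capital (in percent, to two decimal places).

Total capital V = 8972 + 5184 + 5654 = 19810.
Equity: weight = 8972/19810 = 0.4529; cost = 8.34%.
Mortgage bonds: weight = 5184/19810 = 0.2617; after-tax cost = 9.24% × (1 − 23%) = 7.1148%.
Term loan: weight = 5654/19810 = 0.2854; after-tax cost = 5.3% × (1 − 23%) = 4.0810%.
WACC = 0.4529 × 8.3400% + 0.2617 × 7.1148% + 0.2854 × 4.0810% = 6.8038%.

6.80%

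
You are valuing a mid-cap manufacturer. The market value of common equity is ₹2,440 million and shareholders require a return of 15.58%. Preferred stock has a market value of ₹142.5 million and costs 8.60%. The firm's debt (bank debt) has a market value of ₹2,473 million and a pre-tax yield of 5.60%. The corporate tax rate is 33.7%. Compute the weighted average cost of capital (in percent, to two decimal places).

Total capital V = 2440 + 142.5 + 2473 = 5055.5.
Equity: weight = 2440/5055.5 = 0.4826; cost = 15.58%.
Preferred: weight = 142.5/5055.5 = 0.0282; cost = 8.6%.
Bank debt: weight = 2473/5055.5 = 0.4892; after-tax cost = 5.6% × (1 − 33.7%) = 3.7128%.
WACC = 0.4826 × 15.5800% + 0.0282 × 8.6000% + 0.4892 × 3.7128% = 9.5782%.

9.58%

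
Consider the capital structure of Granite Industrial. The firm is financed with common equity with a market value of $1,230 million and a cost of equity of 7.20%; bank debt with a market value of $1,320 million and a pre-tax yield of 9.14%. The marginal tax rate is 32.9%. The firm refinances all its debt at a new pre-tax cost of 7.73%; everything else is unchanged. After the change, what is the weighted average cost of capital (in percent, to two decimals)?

After the change:
Total capital V = 1230 + 1320 = 2550.
Equity: weight = 1230/2550 = 0.4824; cost = 7.2%.
Bank debt: weight = 1320/2550 = 0.5176; after-tax cost = 7.73% × (1 − 32.9%) = 5.1868%.
WACC = 0.4824 × 7.2000% + 0.5176 × 5.1868% = 6.1579%.

6.16%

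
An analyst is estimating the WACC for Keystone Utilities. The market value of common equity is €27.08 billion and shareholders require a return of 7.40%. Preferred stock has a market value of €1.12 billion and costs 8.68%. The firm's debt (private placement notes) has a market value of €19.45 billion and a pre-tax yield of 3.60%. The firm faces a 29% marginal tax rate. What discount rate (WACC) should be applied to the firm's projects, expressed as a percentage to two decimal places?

5.45%

Total capital V = 27.08 + 1.12 + 19.45 = 47.65.
Equity: weight = 27.08/47.65 = 0.5683; cost = 7.4%.
Preferred: weight = 1.12/47.65 = 0.0235; cost = 8.68%.
Private placement notes: weight = 19.45/47.65 = 0.4082; after-tax cost = 3.6% × (1 − 29%) = 2.5560%.
WACC = 0.5683 × 7.4000% + 0.0235 × 8.6800% + 0.4082 × 2.5560% = 5.4528%.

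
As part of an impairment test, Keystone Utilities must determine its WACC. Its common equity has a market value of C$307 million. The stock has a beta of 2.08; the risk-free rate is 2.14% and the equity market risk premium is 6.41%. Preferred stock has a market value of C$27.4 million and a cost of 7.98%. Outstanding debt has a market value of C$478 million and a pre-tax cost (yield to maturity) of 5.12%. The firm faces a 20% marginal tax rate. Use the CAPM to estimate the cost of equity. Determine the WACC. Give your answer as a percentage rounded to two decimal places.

8.53%

Cost of equity via CAPM: Re = 2.14% + 2.08 × 6.41% = 15.4728%.
Total capital V = 307 + 27.4 + 478 = 812.4.
Equity: weight = 307/812.4 = 0.3779; cost = 15.4728%.
Preferred: weight = 27.4/812.4 = 0.0337; cost = 7.98%.
Debt: weight = 478/812.4 = 0.5884; after-tax cost = 5.12% × (1 − 20%) = 4.0960%.
WACC = 0.3779 × 15.4728% + 0.0337 × 7.9800% + 0.5884 × 4.0960% = 8.5262%.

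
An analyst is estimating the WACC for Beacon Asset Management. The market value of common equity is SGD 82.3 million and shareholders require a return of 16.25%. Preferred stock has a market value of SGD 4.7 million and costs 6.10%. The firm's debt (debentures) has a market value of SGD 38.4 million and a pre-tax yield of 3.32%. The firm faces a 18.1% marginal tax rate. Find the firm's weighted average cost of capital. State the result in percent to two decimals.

11.73%

Total capital V = 82.3 + 4.7 + 38.4 = 125.4.
Equity: weight = 82.3/125.4 = 0.6563; cost = 16.25%.
Preferred: weight = 4.7/125.4 = 0.0375; cost = 6.1%.
Debentures: weight = 38.4/125.4 = 0.3062; after-tax cost = 3.32% × (1 − 18.1%) = 2.7191%.
WACC = 0.6563 × 16.2500% + 0.0375 × 6.1000% + 0.3062 × 2.7191% = 11.7261%.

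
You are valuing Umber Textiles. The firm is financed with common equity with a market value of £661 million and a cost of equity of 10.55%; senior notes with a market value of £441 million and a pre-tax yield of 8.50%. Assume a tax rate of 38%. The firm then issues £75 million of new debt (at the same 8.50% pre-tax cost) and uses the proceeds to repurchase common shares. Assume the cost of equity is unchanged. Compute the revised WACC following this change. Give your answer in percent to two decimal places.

After the change:
Total capital V = 586 + 516 = 1102.
Equity: weight = 586/1102 = 0.5318; cost = 10.55%.
Senior notes: weight = 516/1102 = 0.4682; after-tax cost = 8.5% × (1 − 38%) = 5.2700%.
WACC = 0.5318 × 10.5500% + 0.4682 × 5.2700% = 8.0777%.

8.08%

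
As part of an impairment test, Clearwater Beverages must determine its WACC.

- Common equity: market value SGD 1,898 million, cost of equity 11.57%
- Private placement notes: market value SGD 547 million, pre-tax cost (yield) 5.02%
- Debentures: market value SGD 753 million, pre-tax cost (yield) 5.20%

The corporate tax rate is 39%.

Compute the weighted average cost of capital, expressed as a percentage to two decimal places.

Total capital V = 1898 + 547 + 753 = 3198.
Equity: weight = 1898/3198 = 0.5935; cost = 11.57%.
Private placement notes: weight = 547/3198 = 0.1710; after-tax cost = 5.02% × (1 − 39%) = 3.0622%.
Debentures: weight = 753/3198 = 0.2355; after-tax cost = 5.2% × (1 − 39%) = 3.1720%.
WACC = 0.5935 × 11.5700% + 0.1710 × 3.0622% + 0.2355 × 3.1720% = 8.1374%.

8.14%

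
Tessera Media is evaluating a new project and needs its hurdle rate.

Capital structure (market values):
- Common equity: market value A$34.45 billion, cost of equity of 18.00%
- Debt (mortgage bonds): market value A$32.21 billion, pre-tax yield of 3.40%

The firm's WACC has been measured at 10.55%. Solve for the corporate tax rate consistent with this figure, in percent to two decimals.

Total capital V = 34.45 + 32.21 = 66.66.
Equity weight = 34.45/66.66 = 0.5168.
Mortgage bonds weight = 32.21/66.66 = 0.4832.
Equity contribution = 0.5168 × 18% = 9.3024%.
Debt contribution must be 10.55% − 9.3024% = 1.2476%.
0.4832 × 3.4% × (1 − T) = 1.2476%  ⇒  (1 − T) = 0.7594.
T = 24.0618%.

24.06%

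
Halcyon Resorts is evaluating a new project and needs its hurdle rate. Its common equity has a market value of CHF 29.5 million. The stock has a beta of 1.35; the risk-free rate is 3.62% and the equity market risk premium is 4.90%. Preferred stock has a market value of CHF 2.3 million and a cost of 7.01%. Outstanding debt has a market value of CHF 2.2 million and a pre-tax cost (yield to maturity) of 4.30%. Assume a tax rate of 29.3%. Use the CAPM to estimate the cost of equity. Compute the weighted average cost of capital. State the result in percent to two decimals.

Cost of equity via CAPM: Re = 3.62% + 1.35 × 4.9% = 10.2350%.
Total capital V = 29.5 + 2.3 + 2.2 = 34.
Equity: weight = 29.5/34 = 0.8676; cost = 10.235%.
Preferred: weight = 2.3/34 = 0.0676; cost = 7.01%.
Debt: weight = 2.2/34 = 0.0647; after-tax cost = 4.3% × (1 − 29.3%) = 3.0401%.
WACC = 0.8676 × 10.2350% + 0.0676 × 7.0100% + 0.0647 × 3.0401% = 9.5513%.

9.55%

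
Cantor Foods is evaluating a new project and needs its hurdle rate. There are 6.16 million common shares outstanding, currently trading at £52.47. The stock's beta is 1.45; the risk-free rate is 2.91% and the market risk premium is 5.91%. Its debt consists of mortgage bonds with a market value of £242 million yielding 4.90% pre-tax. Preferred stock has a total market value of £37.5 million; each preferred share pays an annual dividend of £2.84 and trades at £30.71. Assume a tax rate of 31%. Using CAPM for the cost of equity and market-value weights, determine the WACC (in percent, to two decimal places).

Cost of equity via CAPM: Re = 2.91% + 1.45 × 5.91% = 11.4795%.
Cost of preferred: Rp = 2.84 / 30.71 = 9.2478%.
Market value of equity E = 52.47 × 6.16m = 323.2152m.
Total capital V = 323.2152 + 37.5 + 242 = 602.7152.
Equity: weight = 323.2152/602.7152 = 0.5363; cost = 11.4795%.
Preferred: weight = 37.5/602.7152 = 0.0622; cost = 9.2478%.
Mortgage bonds: weight = 242/602.7152 = 0.4015; after-tax cost = 4.9% × (1 − 31%) = 3.3810%.
WACC = 0.5363 × 11.4795% + 0.0622 × 9.2478% + 0.4015 × 3.3810% = 8.0890%.

8.09%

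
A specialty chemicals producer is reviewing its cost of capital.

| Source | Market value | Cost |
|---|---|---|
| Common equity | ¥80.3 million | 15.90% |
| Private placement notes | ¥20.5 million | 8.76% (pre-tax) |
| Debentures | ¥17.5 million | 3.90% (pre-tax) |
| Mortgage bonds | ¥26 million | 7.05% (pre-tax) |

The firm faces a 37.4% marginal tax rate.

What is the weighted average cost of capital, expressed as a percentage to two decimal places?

Total capital V = 80.3 + 20.5 + 17.5 + 26 = 144.3.
Equity: weight = 80.3/144.3 = 0.5565; cost = 15.9%.
Private placement notes: weight = 20.5/144.3 = 0.1421; after-tax cost = 8.76% × (1 − 37.4%) = 5.4838%.
Debentures: weight = 17.5/144.3 = 0.1213; after-tax cost = 3.9% × (1 − 37.4%) = 2.4414%.
Mortgage bonds: weight = 26/144.3 = 0.1802; after-tax cost = 7.05% × (1 − 37.4%) = 4.4133%.
WACC = 0.5565 × 15.9000% + 0.1421 × 5.4838% + 0.1213 × 2.4414% + 0.1802 × 4.4133% = 10.7183%.

10.72%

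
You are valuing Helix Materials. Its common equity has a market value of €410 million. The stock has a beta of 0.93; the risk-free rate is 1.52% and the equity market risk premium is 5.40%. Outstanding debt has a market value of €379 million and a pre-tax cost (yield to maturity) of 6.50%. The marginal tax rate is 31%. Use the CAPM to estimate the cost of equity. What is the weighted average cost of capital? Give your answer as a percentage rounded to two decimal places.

Cost of equity via CAPM: Re = 1.52% + 0.93 × 5.4% = 6.5420%.
Total capital V = 410 + 379 = 789.
Equity: weight = 410/789 = 0.5196; cost = 6.542%.
Debt: weight = 379/789 = 0.4804; after-tax cost = 6.5% × (1 − 31%) = 4.4850%.
WACC = 0.5196 × 6.5420% + 0.4804 × 4.4850% = 5.5539%.

5.55%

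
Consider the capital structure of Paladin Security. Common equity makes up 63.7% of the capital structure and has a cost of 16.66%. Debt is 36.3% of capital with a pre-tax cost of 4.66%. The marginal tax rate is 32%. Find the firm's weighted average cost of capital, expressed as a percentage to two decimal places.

After-tax cost of debt = 4.66% × (1 − 32%) = 3.1688%.
WACC = 0.637 × 16.6600% + 0.363 × 3.1688% = 11.7627%.

11.76%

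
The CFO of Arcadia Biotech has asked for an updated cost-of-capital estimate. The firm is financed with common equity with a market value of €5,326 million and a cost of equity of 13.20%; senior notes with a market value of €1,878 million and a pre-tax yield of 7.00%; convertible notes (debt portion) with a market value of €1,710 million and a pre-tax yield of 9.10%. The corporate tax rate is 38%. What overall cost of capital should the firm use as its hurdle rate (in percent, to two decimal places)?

9.88%

Total capital V = 5326 + 1878 + 1710 = 8914.
Equity: weight = 5326/8914 = 0.5975; cost = 13.2%.
Senior notes: weight = 1878/8914 = 0.2107; after-tax cost = 7% × (1 − 38%) = 4.3400%.
Convertible notes (debt portion): weight = 1710/8914 = 0.1918; after-tax cost = 9.1% × (1 − 38%) = 5.6420%.
WACC = 0.5975 × 13.2000% + 0.2107 × 4.3400% + 0.1918 × 5.6420% = 9.8835%.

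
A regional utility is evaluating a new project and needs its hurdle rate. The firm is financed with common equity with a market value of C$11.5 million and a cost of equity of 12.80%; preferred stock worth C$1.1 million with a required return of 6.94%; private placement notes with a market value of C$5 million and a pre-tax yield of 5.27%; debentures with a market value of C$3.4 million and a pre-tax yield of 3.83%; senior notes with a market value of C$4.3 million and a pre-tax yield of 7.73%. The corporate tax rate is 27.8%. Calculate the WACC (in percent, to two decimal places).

Total capital V = 11.5 + 1.1 + 5 + 3.4 + 4.3 = 25.3.
Equity: weight = 11.5/25.3 = 0.4545; cost = 12.8%.
Preferred: weight = 1.1/25.3 = 0.0435; cost = 6.94%.
Private placement notes: weight = 5/25.3 = 0.1976; after-tax cost = 5.27% × (1 − 27.8%) = 3.8049%.
Debentures: weight = 3.4/25.3 = 0.1344; after-tax cost = 3.83% × (1 − 27.8%) = 2.7653%.
Senior notes: weight = 4.3/25.3 = 0.1700; after-tax cost = 7.73% × (1 − 27.8%) = 5.5811%.
WACC = 0.4545 × 12.8000% + 0.0435 × 6.9400% + 0.1976 × 3.8049% + 0.1344 × 2.7653% + 0.1700 × 5.5811% = 8.1921%.

8.19%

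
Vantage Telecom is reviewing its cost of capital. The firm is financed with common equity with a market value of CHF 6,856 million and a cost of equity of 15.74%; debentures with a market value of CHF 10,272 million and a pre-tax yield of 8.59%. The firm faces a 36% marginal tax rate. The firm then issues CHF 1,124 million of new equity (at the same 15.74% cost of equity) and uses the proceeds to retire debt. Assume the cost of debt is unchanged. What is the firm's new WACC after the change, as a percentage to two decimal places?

After the change:
Total capital V = 7980 + 9148 = 17128.
Equity: weight = 7980/17128 = 0.4659; cost = 15.74%.
Debentures: weight = 9148/17128 = 0.5341; after-tax cost = 8.59% × (1 − 36%) = 5.4976%.
WACC = 0.4659 × 15.7400% + 0.5341 × 5.4976% = 10.2696%.

10.27%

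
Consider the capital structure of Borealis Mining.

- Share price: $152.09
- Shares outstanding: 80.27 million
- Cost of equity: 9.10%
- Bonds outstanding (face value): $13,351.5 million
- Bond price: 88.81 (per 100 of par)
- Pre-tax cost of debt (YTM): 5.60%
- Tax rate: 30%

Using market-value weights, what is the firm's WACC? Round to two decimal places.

6.55%

Market value of equity E = 152.09 × 80.27m = 12208.2643m. Market value of debt D = 13351.5m × 88.81/100 = 11857.46715m.
Total capital V = 12208.2643 + 11857.46715 = 24065.73145.
Equity: weight = 12208.2643/24065.73145 = 0.5073; cost = 9.1%.
Bonds outstanding: weight = 11857.46715/24065.73145 = 0.4927; after-tax cost = 5.6% × (1 − 30%) = 3.9200%.
WACC = 0.5073 × 9.1000% + 0.4927 × 3.9200% = 6.5478%.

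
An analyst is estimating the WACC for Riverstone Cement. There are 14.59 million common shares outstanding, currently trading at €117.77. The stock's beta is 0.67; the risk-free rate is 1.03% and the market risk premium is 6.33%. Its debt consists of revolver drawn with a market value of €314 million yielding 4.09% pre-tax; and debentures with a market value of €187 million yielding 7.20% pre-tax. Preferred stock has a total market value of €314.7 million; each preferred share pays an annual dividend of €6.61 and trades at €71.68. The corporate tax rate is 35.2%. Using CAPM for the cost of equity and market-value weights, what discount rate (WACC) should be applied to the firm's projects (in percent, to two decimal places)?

Cost of equity via CAPM: Re = 1.03% + 0.67 × 6.33% = 5.2711%.
Cost of preferred: Rp = 6.61 / 71.68 = 9.2215%.
Market value of equity E = 117.77 × 14.59m = 1718.2643m.
Total capital V = 1718.2643 + 314.7 + 314 + 187 = 2533.9643.
Equity: weight = 1718.2643/2533.9643 = 0.6781; cost = 5.2711%.
Preferred: weight = 314.7/2533.9643 = 0.1242; cost = 9.2215%.
Revolver drawn: weight = 314/2533.9643 = 0.1239; after-tax cost = 4.09% × (1 − 35.2%) = 2.6503%.
Debentures: weight = 187/2533.9643 = 0.0738; after-tax cost = 7.2% × (1 − 35.2%) = 4.6656%.
WACC = 0.6781 × 5.2711% + 0.1242 × 9.2215% + 0.1239 × 2.6503% + 0.0738 × 4.6656% = 5.3923%.

5.39%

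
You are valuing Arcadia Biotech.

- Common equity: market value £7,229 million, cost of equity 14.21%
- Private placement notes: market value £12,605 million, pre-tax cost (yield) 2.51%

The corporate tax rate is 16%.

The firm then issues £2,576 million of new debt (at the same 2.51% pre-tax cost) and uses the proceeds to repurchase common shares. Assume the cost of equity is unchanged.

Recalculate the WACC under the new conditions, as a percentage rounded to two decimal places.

After the change:
Total capital V = 4653 + 15181 = 19834.
Equity: weight = 4653/19834 = 0.2346; cost = 14.21%.
Private placement notes: weight = 15181/19834 = 0.7654; after-tax cost = 2.51% × (1 − 16%) = 2.1084%.
WACC = 0.2346 × 14.2100% + 0.7654 × 2.1084% = 4.9474%.

4.95%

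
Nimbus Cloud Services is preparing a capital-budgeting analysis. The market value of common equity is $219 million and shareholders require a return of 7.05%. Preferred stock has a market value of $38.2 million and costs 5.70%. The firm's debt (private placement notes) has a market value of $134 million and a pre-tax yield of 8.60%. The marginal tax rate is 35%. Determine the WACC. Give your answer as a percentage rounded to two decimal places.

Total capital V = 219 + 38.2 + 134 = 391.2.
Equity: weight = 219/391.2 = 0.5598; cost = 7.05%.
Preferred: weight = 38.2/391.2 = 0.0976; cost = 5.7%.
Private placement notes: weight = 134/391.2 = 0.3425; after-tax cost = 8.6% × (1 − 35%) = 5.5900%.
WACC = 0.5598 × 7.0500% + 0.0976 × 5.7000% + 0.3425 × 5.5900% = 6.4181%.

6.42%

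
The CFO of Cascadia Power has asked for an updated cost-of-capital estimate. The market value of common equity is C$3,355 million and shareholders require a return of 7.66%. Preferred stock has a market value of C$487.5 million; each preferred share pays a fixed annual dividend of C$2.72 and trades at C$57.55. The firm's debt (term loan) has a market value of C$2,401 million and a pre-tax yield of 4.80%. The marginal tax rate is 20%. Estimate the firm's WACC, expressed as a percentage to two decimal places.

5.96%

Cost of preferred: Rp = 2.72 / 57.55 = 4.7263%.
Total capital V = 3355 + 487.5 + 2401 = 6243.5.
Equity: weight = 3355/6243.5 = 0.5374; cost = 7.66%.
Preferred: weight = 487.5/6243.5 = 0.0781; cost = 4.7263%.
Term loan: weight = 2401/6243.5 = 0.3846; after-tax cost = 4.8% × (1 − 20%) = 3.8400%.
WACC = 0.5374 × 7.6600% + 0.0781 × 4.7263% + 0.3846 × 3.8400% = 5.9619%.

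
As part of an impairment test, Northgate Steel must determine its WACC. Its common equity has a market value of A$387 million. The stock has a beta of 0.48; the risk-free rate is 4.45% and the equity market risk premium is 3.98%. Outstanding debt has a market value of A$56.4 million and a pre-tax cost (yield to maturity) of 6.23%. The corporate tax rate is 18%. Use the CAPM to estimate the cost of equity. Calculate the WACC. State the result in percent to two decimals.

Cost of equity via CAPM: Re = 4.45% + 0.48 × 3.98% = 6.3604%.
Total capital V = 387 + 56.4 = 443.4.
Equity: weight = 387/443.4 = 0.8728; cost = 6.3604%.
Debt: weight = 56.4/443.4 = 0.1272; after-tax cost = 6.23% × (1 − 18%) = 5.1086%.
WACC = 0.8728 × 6.3604% + 0.1272 × 5.1086% = 6.2012%.

6.20%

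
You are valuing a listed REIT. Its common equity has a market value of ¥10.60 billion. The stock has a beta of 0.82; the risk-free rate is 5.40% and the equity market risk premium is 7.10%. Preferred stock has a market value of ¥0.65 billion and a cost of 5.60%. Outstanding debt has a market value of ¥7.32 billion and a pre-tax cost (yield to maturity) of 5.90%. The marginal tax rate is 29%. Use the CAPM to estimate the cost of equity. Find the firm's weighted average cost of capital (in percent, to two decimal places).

Cost of equity via CAPM: Re = 5.4% + 0.82 × 7.1% = 11.2220%.
Total capital V = 10.6 + 0.65 + 7.32 = 18.57.
Equity: weight = 10.6/18.57 = 0.5708; cost = 11.222%.
Preferred: weight = 0.65/18.57 = 0.0350; cost = 5.6%.
Debt: weight = 7.32/18.57 = 0.3942; after-tax cost = 5.9% × (1 − 29%) = 4.1890%.
WACC = 0.5708 × 11.2220% + 0.0350 × 5.6000% + 0.3942 × 4.1890% = 8.2529%.

8.25%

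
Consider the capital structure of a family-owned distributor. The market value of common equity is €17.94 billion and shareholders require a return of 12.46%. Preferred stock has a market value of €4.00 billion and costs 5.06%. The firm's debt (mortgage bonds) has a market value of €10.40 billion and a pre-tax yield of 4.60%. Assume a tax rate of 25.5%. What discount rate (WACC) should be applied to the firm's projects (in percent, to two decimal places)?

Total capital V = 17.94 + 4 + 10.4 = 32.34.
Equity: weight = 17.94/32.34 = 0.5547; cost = 12.46%.
Preferred: weight = 4/32.34 = 0.1237; cost = 5.06%.
Mortgage bonds: weight = 10.4/32.34 = 0.3216; after-tax cost = 4.6% × (1 − 25.5%) = 3.4270%.
WACC = 0.5547 × 12.4600% + 0.1237 × 5.0600% + 0.3216 × 3.4270% = 8.6399%.

8.64%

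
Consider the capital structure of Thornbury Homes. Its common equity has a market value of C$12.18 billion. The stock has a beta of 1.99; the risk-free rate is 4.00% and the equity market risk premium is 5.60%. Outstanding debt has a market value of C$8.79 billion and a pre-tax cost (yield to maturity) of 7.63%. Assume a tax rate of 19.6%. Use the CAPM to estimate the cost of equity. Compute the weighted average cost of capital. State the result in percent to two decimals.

11.37%

Cost of equity via CAPM: Re = 4.0% + 1.99 × 5.6% = 15.1440%.
Total capital V = 12.18 + 8.79 = 20.97.
Equity: weight = 12.18/20.97 = 0.5808; cost = 15.144%.
Debt: weight = 8.79/20.97 = 0.4192; after-tax cost = 7.63% × (1 − 19.6%) = 6.1345%.
WACC = 0.5808 × 15.1440% + 0.4192 × 6.1345% = 11.3675%.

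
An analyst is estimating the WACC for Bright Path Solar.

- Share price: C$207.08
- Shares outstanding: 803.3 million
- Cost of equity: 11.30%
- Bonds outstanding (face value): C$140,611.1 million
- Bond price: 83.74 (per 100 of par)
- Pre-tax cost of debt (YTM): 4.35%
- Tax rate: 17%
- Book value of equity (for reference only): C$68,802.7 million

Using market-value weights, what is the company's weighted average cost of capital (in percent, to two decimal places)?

8.11%

Market value of equity E = 207.08 × 803.3m = 166347.364m. Market value of debt D = 140611.1m × 83.74/100 = 117747.73514m.
Total capital V = 166347.364 + 117747.73514 = 284095.09914.
Equity: weight = 166347.364/284095.09914 = 0.5855; cost = 11.3%.
Bonds outstanding: weight = 117747.73514/284095.09914 = 0.4145; after-tax cost = 4.35% × (1 − 17%) = 3.6105%.
WACC = 0.5855 × 11.3000% + 0.4145 × 3.6105% = 8.1130%.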